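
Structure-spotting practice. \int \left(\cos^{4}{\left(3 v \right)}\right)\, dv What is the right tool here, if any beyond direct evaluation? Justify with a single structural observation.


Best approach: a trigonometric identity — the even exponent on \cos^{4}{\left(3 v \right)} signals one move: rewrite via cos of the doubled angle.


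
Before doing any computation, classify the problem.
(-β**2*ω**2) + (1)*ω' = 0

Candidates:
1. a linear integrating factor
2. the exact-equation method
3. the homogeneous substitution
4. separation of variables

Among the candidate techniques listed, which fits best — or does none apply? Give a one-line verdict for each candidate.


Technique: separation of variables — separating collects all ω-dependence with the derivative and leaves all β-dependence opposite: variables separate.
- a linear integrating factor — the unknown enters nonlinearly (through a power, a denominator, or a transcendental function), which the linear integrating-factor recipe cannot absorb as-is — any repair would come from a preliminary substitution, not the factor.
- the exact-equation method — exactness fails on the nose — the mixed partials do not match.
- the homogeneous substitution: the ratio substitution does not collapse this equation.
- separation of variables: applicable, and directly so.


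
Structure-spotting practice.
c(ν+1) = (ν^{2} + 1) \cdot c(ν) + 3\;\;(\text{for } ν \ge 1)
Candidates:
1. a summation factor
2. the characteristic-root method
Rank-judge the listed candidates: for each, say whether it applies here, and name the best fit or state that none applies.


Diagnosis: a summation factor — one-term recursion with variable weight ν^{2} + 1 is solved by product normalization, not by root-finding.
- a summation factor — yes — fits the structure here.
- the characteristic-root method — an index-dependent weight blocks the pure exponential ansatz.


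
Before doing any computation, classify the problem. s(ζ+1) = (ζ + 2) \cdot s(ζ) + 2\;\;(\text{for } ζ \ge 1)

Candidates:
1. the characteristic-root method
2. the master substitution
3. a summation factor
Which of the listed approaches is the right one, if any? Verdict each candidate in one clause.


Verdict: a summation factor — one-term recursion with variable weight ζ + 2 is solved by product normalization, not by root-finding.
- the characteristic-root method — the coefficients change with the index, which the root method cannot absorb.
- the master substitution: the recursion shifts the index rather than dividing it.
- a summation factor — a fit — the right tool for this form.


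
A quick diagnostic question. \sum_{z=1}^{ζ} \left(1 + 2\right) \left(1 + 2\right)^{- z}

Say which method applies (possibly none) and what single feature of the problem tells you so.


Verdict: the geometric series formula — consecutive terms stand in a fixed index-free ratio — the geometric sum formula closes it.


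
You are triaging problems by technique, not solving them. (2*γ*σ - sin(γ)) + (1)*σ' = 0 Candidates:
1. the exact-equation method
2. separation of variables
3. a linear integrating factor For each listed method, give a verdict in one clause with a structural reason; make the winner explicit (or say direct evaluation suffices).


Technique: a linear integrating factor — σ enters only linearly with coefficient 2*γ; multiply by exp of the integral of 2*γ and the left side becomes one derivative.
- the exact-equation method — exactness fails on the nose — the mixed partials do not match.
- separation of variables: no algebra isolates the independent variable on one side and the unknown on the other.
- a linear integrating factor — yes, a natural case for it.


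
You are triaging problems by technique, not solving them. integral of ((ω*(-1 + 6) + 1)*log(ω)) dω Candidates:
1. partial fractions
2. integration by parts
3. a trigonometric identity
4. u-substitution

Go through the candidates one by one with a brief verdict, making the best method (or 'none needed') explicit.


Diagnosis: integration by parts — choose u = log(ω): one derivative turns the logarithm algebraic, and the remaining factor (ω*(-1 + 6) + 1) integrates term by term under the power rule.
- partial fractions: the expression is not a ratio of polynomials that decomposes further.
- integration by parts — applies; the problem has the shape this method handles.
- a trigonometric identity — there is no trigonometric structure at all — the integrand carries no sine or cosine to rewrite.
- u-substitution: no subexpression of the integrand pairs with its own derivative as a factor — individual terms may offer their own substitutions, but any change of variable covering the whole integral would have to be constructed from outside the expression.


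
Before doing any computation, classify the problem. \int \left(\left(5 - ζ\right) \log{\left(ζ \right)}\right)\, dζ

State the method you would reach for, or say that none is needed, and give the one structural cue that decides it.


Verdict: integration by parts — logs resist antidifferentiation but differentiate beautifully; pair \log{\left(ζ \right)} with the polynomial 5 - ζ via parts.


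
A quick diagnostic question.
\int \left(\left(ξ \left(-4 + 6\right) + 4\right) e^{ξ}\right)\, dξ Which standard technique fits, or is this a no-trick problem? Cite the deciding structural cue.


Best approach: integration by parts — a polynomial factor (ξ \left(-4 + 6\right) + 4) multiplies e^{ξ}; differentiating (ξ \left(-4 + 6\right) + 4) lowers its degree while e^{ξ} integrates cleanly, so parts wins.


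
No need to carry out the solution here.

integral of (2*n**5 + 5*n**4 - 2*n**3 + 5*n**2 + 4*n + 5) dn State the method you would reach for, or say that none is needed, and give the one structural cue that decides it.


Technique: no special technique — scan for structure and find none: constant multiples of powers of n, integrate directly.


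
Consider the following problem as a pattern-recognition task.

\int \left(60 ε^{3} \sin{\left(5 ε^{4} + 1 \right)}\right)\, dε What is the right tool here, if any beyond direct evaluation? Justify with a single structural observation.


Best approach: u-substitution — everything non-trivial happens through the inner expression 5 ε^{4} + 1, and its derivative accounts for the remaining factor up to a constant, so set u = 5 ε^{4} + 1.


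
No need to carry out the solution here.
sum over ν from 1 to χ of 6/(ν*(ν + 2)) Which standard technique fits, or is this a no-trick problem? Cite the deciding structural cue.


Diagnosis: telescoping — rewrite 6/(ν*(ν + 2)) as simple fractions and successive terms eat each other — only the edges survive.


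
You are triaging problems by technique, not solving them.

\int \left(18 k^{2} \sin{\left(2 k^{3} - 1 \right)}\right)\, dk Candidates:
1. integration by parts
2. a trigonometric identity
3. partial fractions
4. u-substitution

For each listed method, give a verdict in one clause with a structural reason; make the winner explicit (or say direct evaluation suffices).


Diagnosis: u-substitution — everything non-trivial happens through the inner expression 2 k^{3} - 1, and its derivative accounts for the remaining factor up to a constant, so set u = 2 k^{3} - 1.
- integration by parts — a polynomial factor is present, but its partner is not an exp, sine, or cosine of a degree-1 argument, nor a logarithm.
- a trigonometric identity — the trigonometric factor has no even power to reduce and no cross-frequency product to convert — the standard power-reduction and product-to-sum identities do not engage it.
- partial fractions — the expression is not a ratio of polynomials that decomposes further.
- u-substitution: yes, a natural case for it.


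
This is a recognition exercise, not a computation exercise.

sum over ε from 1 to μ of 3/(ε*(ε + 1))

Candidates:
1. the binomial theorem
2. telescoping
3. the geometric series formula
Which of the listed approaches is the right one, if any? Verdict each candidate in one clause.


Technique: telescoping — 3/(ε*(ε + 1)) is a collapsed telescope: expand it into simple fractions to see the cancellation.
- the binomial theorem: there is no sum-raised-to-a-power identity hiding in these terms.
- telescoping — applies; the problem has the shape this method handles.
- the geometric series formula — consecutive terms are not related by a fixed multiplier.


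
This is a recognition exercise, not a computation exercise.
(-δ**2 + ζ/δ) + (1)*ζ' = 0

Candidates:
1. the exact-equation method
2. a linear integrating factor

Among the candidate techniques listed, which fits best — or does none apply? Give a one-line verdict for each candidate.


Method: a linear integrating factor — linear in the unknown with genuine forcing: multiply through by the exponential of the integrated coefficient and the left side closes into one derivative.
- the exact-equation method — exactness fails on the nose — the mixed partials do not match.
- a linear integrating factor — applicable, and directly so.


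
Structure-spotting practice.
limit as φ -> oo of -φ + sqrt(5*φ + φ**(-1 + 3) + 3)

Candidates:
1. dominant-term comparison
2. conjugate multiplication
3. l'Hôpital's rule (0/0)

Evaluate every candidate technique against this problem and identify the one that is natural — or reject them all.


Best approach: conjugate multiplication — turning the difference into a conjugate-rationalized ratio makes the limit readable.
- dominant-term comparison — this limit is not decided by comparing polynomial growth at infinity.
- conjugate multiplication — yes — fits the structure here.
- l'Hôpital's rule (0/0): the expression is a difference driving to ∞ − ∞, not a 0/0 quotient — there is no ratio for the rule to differentiate.


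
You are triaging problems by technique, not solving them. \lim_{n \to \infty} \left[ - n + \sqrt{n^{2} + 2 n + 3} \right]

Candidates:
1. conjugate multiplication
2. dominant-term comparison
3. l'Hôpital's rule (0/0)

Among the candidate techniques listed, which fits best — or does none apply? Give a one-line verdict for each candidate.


Best approach: conjugate multiplication — neither \sqrt{n^{2} + 2 n + 3} nor n converges alone, so rewrite their difference as a conjugate-rationalized quotient first.
- conjugate multiplication: yes — fits the structure here.
- dominant-term comparison — no dominant power emerges to decide the limit by degree comparison.
- l'Hôpital's rule (0/0) — no quotient structure at all: the clash is ∞ minus ∞, which rationalizing converts into a tractable ratio.


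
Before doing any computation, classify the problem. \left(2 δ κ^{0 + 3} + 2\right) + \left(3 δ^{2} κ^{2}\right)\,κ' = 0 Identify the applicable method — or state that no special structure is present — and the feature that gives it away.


Technique: the exact-equation method — equality of cross partials is the green light — assemble the potential function term by term.


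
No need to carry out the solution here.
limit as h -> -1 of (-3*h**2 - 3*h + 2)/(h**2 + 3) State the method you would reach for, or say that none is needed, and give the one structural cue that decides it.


Best approach: no special technique — the expression is continuous at -1 — substitute and evaluate; no indeterminate form appears.


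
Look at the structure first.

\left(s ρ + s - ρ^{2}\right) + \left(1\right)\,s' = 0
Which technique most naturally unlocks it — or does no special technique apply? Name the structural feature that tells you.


Method: a linear integrating factor — the unknown enters only to the first power against a nonzero forcing term — the integrating-factor template applies directly.


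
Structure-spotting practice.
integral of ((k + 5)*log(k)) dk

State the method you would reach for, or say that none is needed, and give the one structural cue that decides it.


Method: integration by parts — log(k) blocks direct integration but differentiates to something rational — parts with the polynomial factor k + 5 as dv.


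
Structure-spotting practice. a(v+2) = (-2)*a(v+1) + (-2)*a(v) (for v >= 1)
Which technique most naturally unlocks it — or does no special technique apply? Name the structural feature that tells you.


Method: the characteristic-root method — no index-dependence in the weights and nothing inhomogeneous: classic characteristic-equation setup.


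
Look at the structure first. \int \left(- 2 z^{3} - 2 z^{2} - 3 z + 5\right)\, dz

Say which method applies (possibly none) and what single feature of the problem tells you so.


Technique: no special technique — every term is a constant multiple of a power of z; term-wise power-rule integration needs no preliminary transformation.


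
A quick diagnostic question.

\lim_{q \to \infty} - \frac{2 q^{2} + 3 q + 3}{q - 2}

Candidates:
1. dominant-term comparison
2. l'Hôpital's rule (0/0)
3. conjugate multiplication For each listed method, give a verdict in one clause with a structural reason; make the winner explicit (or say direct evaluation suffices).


Verdict: dominant-term comparison — growth-rate triage: the leading powers of q decide the limit, everything else is noise.
- dominant-term comparison: a fit — the right tool for this form.
- l'Hôpital's rule (0/0) — viewed as a single quotient this runs to ∞/∞, not the 0/0 clash this candidate addresses; an at-infinity variant of the rule would resolve it, but comparing leading growth reads the answer without differentiating.
- conjugate multiplication — the conjugate move applies to radical differences, which this is not.


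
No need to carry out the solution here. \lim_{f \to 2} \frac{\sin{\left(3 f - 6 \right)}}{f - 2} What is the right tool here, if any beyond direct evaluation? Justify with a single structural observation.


Technique: l'Hôpital's rule (0/0) — both numerator and denominator vanish at 2: the genuine 0/0 indeterminate that l'Hôpital exists for. One could equally expand both pieces locally and compare leading terms; the rule does that in one stroke.


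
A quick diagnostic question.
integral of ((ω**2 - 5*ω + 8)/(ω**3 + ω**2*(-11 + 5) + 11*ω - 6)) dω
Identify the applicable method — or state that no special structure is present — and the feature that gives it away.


Verdict: partial fractions — the factorization of (ω**3 + ω**2*(-11 + 5) + 11*ω - 6) is the whole battle; after it, each term is a table integral.


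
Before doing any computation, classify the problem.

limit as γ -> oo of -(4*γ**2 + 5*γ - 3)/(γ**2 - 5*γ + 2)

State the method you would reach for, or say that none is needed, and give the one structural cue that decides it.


Diagnosis: dominant-term comparison — as γ grows, only the highest-degree terms matter — compare leading terms and read the limit off. l'Hôpital's at-infinity variant applies to the expression viewed as a single quotient; the leading-term comparison is the direct route.


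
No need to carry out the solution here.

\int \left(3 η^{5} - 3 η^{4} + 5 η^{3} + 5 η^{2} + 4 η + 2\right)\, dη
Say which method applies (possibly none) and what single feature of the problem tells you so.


Method: no special technique — the integrand is a sum of constant multiples of powers of η — integrate term by term.


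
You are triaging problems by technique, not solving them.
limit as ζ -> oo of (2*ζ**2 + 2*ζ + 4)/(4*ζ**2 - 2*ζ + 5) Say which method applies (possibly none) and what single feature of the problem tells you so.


Verdict: dominant-term comparison — at large ζ only the top-degree terms survive; compare the leading terms and the limit falls out. l'Hôpital's at-infinity variant applies to the expression viewed as a single quotient; the leading-term comparison is the direct route.


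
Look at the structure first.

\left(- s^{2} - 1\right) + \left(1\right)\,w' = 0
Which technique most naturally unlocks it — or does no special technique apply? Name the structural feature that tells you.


Verdict: no special technique — with w absent the equation is not coupled at all: direct integration in s.


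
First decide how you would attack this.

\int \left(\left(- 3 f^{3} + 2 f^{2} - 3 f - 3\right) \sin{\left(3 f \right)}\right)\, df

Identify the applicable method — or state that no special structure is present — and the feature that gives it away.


Verdict: integration by parts — - 3 f^{3} + 2 f^{2} - 3 f - 3 dies after finitely many derivatives while \sin{\left(3 f \right)} cycles under integration — the tabular/parts setup.


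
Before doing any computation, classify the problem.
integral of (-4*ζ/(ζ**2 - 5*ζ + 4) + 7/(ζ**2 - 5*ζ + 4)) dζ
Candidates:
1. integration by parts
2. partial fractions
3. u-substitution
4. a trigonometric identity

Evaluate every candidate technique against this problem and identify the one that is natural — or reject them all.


Diagnosis: partial fractions — each factor of ζ**2 - 5*ζ + 4 owns one elementary piece of the integrand — separate them and integrate piecewise.
- integration by parts — the nonconstant-polynomial-times-standard-kernel pattern (an exp, sine, cosine, or logarithm partner) is absent.
- partial fractions: applicable, and directly so.
- u-substitution: no subexpression of the integrand serves as a whole-integral substitution inner — individual terms may offer their own, but none carries its derivative as a factor of the full integrand; a working change of variable would have to be constructed from outside the expression.
- a trigonometric identity: there is no trigonometric structure at all — the integrand carries no sine or cosine to rewrite.


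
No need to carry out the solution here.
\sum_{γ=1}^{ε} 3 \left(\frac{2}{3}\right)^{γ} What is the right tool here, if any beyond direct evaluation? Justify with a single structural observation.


Method: the geometric series formula — each summand is the previous one scaled by \frac{2}{3}; that constant multiplier is itself the geometric structure.


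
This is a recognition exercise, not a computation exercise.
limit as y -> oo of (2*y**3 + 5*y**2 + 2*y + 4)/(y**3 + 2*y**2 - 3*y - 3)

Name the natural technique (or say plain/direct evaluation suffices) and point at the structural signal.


Diagnosis: dominant-term comparison — at large y only the top-degree terms survive; compare the leading terms and the limit falls out. l'Hôpital's at-infinity variant applies to the expression viewed as a single quotient; the leading-term comparison is the direct route.


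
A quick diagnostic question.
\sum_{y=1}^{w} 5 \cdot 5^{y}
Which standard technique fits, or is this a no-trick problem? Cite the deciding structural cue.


Method: the geometric series formula — consecutive terms stand in a fixed index-free ratio — the geometric sum formula closes it.


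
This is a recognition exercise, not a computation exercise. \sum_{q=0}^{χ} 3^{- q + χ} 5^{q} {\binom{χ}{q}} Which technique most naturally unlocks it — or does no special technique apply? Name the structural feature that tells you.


Method: the binomial theorem — the binomial coefficients weight matched powers of 5 and 3, which is exactly the expansion of a binomial power.


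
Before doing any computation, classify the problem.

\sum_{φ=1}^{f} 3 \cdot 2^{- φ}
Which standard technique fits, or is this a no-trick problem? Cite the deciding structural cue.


Technique: the geometric series formula — consecutive terms stand in a fixed index-free ratio — the geometric sum formula closes it.


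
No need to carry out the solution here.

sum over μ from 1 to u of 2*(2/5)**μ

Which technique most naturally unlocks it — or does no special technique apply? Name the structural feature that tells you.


Technique: the geometric series formula — each summand is the previous one scaled by 2/5; that constant multiplier is itself the geometric structure.


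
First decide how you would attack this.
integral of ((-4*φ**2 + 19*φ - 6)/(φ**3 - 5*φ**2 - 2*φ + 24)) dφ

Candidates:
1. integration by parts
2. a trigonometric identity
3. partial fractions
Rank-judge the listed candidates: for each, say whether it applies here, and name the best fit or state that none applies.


Method: partial fractions — a proper rational integrand whose denominator splits into simpler factors — decompose into partial fractions first.
- integration by parts: the integrand does not split as a nonconstant polynomial times an exp, sine, cosine of a linear argument, or logarithm — no polynomial-kernel parts product to differentiate one side of.
- a trigonometric identity — no sine or cosine appears, so there is nothing for a trigonometric identity to act on.
- partial fractions: applicable, and directly so.


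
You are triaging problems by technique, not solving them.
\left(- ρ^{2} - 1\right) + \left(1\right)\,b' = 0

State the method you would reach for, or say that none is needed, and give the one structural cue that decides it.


Method: no special technique — the slope is a function of ρ alone, so integrate both sides directly.


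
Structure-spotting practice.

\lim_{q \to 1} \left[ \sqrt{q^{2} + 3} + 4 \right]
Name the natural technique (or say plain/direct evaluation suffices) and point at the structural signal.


Best approach: no special technique — the expression is continuous at 1 — substitute and evaluate; no indeterminate form appears.


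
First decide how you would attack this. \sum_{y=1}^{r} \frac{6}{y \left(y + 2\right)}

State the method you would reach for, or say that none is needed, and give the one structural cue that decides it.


Verdict: telescoping — rewrite \frac{6}{y \left(y + 2\right)} as simple fractions and successive terms eat each other — only the edges survive.


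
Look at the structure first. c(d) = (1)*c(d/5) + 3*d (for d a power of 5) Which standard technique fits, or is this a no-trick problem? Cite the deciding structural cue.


Best approach: the master substitution — treat m = log base 5 of d as the new clock: one recursion step advances m by one while d scales by 5.


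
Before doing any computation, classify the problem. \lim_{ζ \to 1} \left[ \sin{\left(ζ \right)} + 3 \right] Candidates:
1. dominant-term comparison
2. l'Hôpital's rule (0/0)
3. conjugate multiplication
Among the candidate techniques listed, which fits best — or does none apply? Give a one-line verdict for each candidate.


Method: no special technique — no denominator vanishes and nothing blows up at 1: direct substitution is the whole computation.
- dominant-term comparison — no ranking of term growth rates resolves the limit here.
- l'Hôpital's rule (0/0) — substituting the point produces a determinate value, not a 0 over 0 clash.
- conjugate multiplication: no divergent radical difference is present for a conjugate pair to cancel.


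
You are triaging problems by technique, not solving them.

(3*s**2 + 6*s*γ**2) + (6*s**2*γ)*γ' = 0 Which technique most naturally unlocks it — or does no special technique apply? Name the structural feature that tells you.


Technique: the exact-equation method — because the two cross partials coincide, the form is conservative as written — recover its potential in (s, γ).


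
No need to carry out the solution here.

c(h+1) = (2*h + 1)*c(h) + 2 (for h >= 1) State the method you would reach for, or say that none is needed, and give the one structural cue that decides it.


Best approach: a summation factor — first-order linear but the coefficient 2*h + 1 moves with the index — divide by the cumulative product and telescope.


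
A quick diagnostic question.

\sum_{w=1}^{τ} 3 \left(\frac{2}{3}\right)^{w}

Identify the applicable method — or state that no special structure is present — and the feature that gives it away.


Technique: the geometric series formula — term-over-term division gives \frac{2}{3} every time — index-free ratio, geometric sum formula applies.


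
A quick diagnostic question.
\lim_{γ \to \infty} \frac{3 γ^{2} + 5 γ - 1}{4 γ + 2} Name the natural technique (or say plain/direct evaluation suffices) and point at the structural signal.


Diagnosis: dominant-term comparison — as γ grows, only the highest-degree terms matter — compare leading terms and read the limit off. As a single quotient, the ∞/∞ shape would yield to repeated differentiation as well — the growth comparison gets there in one look.


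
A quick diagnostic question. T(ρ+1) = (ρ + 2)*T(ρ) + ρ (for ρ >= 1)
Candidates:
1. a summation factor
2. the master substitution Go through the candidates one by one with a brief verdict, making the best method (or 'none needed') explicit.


Diagnosis: a summation factor — because the multiplier ρ + 2 is index-dependent, divide through by its running product and sum the resulting differences.
- a summation factor — yes, a natural case for it.
- the master substitution — there is no divide-the-index recursive argument.


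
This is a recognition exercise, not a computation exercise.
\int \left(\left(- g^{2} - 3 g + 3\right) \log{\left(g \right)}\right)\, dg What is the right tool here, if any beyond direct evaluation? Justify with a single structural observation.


Diagnosis: integration by parts — the presence of \log{\left(g \right)} against a polynomial factor is the standard differentiate-the-log setup.


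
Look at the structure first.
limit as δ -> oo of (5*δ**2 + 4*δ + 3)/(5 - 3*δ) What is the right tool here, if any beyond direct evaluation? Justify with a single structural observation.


Best approach: dominant-term comparison — divide by the highest power of δ present: lower-order terms vanish and the dominant ratio remains. l'Hôpital's at-infinity variant applies to the expression viewed as a single quotient; the leading-term comparison is the direct route.


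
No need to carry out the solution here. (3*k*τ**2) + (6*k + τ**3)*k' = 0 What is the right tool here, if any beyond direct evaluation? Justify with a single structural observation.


Best approach: the exact-equation method — take the mixed partials of 3*k*τ**2 and 6*k + τ**3: they are equal, which certifies an exact differential.


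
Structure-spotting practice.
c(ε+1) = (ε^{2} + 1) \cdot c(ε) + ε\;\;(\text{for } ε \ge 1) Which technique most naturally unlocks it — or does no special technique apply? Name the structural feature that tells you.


Diagnosis: a summation factor — one-term recursion with variable weight ε^{2} + 1 is solved by product normalization, not by root-finding.


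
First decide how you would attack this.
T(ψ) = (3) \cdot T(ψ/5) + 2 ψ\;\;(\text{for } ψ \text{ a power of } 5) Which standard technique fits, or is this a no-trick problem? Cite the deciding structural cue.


Verdict: the master substitution — the argument contracts 5-fold per step: reindex ψ exponentially and solve the linear recurrence in the new index.


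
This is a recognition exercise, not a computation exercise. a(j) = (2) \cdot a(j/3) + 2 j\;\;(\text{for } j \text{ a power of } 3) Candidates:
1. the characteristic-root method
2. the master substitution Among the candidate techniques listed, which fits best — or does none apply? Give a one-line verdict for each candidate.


Technique: the master substitution — the argument shrinks by the factor 3, so measure the index on a logarithmic scale and the recursion becomes a shift.
- the characteristic-root method: a divided-index call is not the fixed-shift linear shape that characteristic roots solve.
- the master substitution: applies; the problem has the shape this method handles.


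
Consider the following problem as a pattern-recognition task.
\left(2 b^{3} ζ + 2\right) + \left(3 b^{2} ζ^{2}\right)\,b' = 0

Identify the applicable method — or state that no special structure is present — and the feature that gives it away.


Diagnosis: the exact-equation method — the compatibility test passes: the b-derivative of 2 b^{3} ζ + 2 matches the ζ-derivative of 3 b^{2} ζ^{2}, so integrate a potential.


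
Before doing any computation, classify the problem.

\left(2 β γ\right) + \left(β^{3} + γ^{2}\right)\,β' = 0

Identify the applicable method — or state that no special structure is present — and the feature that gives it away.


Method: the exact-equation method — take the mixed partials of 2 β γ and β^{3} + γ^{2}: they are equal, which certifies an exact differential.


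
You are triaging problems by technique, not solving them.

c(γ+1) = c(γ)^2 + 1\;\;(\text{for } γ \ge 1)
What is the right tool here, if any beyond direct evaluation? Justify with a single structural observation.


Technique: no special technique — the sequence value feeds back through itself nonlinearly — linear superposition fails, and every superposition-based closed form fails with it.


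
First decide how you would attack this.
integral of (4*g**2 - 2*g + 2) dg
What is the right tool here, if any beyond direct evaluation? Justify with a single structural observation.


Best approach: no special technique — the integrand is a sum of constant multiples of powers of g — integrate term by term.


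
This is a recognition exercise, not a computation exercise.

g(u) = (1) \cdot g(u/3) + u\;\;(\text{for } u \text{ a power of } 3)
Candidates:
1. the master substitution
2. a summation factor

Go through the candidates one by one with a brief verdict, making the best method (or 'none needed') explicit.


Diagnosis: the master substitution — treat m = log base 3 of u as the new clock: one recursion step advances m by one while u scales by 3.
- the master substitution — applicable, and directly so.
- a summation factor: the recursion divides its index rather than shifting it — there is no previous-term chain for a summation factor to telescope.


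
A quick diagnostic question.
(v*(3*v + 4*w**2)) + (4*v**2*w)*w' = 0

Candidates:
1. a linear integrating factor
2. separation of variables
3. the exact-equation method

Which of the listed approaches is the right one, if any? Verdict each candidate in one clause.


Best approach: the exact-equation method — equality of cross partials is the green light — assemble the potential function term by term.
- a linear integrating factor — a nonlinear term in the unknown puts this outside the integrating-factor template.
- separation of variables — the two dependences are entangled, not a clean product of one-variable pieces.
- the exact-equation method: applicable, and directly so.


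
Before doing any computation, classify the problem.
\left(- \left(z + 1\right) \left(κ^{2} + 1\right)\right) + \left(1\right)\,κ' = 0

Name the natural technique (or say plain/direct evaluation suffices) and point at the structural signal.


Technique: separation of variables — solved for the derivative, the right side splits multiplicatively into a function of each variable alone — divide and integrate each side.


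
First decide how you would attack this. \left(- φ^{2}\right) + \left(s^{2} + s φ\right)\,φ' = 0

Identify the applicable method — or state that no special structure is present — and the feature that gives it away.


Verdict: the homogeneous substitution — scaling s and φ together leaves the slope fixed — it depends only on φ/s, so substitute the ratio. With the right rearrangement (exchanging the roles of the variables where needed), this also fits a Bernoulli template; the homogeneous substitution reads the structure directly.


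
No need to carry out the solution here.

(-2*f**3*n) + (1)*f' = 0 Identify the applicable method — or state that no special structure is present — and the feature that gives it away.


Diagnosis: separation of variables — solved for the derivative, the right side splits multiplicatively into a function of each variable alone — divide and integrate each side.


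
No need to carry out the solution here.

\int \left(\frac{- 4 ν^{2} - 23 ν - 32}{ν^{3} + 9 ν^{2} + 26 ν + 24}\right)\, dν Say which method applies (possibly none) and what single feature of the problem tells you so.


Verdict: partial fractions — a proper rational integrand over the factorable ν^{3} + 9 ν^{2} + 26 ν + 24: partial fractions reduce it to elementary pieces.


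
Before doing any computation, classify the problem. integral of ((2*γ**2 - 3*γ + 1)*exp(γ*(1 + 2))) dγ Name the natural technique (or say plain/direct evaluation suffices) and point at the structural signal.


Best approach: integration by parts — the integrand splits as 2*γ**2 - 3*γ + 1 times exp(γ*(1 + 2)) — repeatedly differentiating the polynomial part kills it, which is the parts ladder.


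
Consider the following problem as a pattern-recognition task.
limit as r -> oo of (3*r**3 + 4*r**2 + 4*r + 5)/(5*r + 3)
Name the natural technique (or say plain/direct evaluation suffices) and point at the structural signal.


Technique: dominant-term comparison — growth-rate triage: the leading powers of r decide the limit, everything else is noise. l'Hôpital's at-infinity variant applies to the expression viewed as a single quotient; the leading-term comparison is the direct route.


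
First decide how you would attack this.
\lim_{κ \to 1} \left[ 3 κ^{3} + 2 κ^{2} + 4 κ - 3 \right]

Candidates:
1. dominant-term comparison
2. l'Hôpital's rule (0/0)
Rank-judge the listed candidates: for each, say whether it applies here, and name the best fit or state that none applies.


Method: no special technique — the function is continuous at 1; evaluation is itself the limit, no machinery required.
- dominant-term comparison — this is not a rational comparison of growth rates at infinity.
- l'Hôpital's rule (0/0): evaluation at the point is determinate, so the rule has nothing to repair.


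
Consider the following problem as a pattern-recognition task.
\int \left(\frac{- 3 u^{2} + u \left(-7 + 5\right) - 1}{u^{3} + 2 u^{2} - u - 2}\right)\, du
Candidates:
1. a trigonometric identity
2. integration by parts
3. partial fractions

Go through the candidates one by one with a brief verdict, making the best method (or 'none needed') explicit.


Diagnosis: partial fractions — u^{3} + 2 u^{2} - u - 2 splits into linear pieces, so the quotient is a sum of simple fractions — decompose before integrating.
- a trigonometric identity — no sine or cosine appears, so there is nothing for a trigonometric identity to act on.
- integration by parts: the integrand does not split as a nonconstant polynomial times an exp, sine, cosine of a linear argument, or logarithm — no polynomial-kernel parts product to differentiate one side of.
- partial fractions: yes — fits the structure here.


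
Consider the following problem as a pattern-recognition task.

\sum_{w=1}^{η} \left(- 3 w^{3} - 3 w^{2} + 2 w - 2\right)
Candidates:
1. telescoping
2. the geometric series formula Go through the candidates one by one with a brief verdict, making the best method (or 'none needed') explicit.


Technique: no special technique — every summand is a constant multiple of a power of w — apply the standard power-sum identities one degree at a time.
- telescoping: the terms as presented offer no neighboring cancellation — a telescoping rewrite may exist, but the displayed structure does not hand one over.
- the geometric series formula: no single multiplier carries one term to the next throughout the sum.


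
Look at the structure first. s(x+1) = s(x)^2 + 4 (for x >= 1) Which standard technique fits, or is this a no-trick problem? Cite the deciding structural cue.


Verdict: no special technique — the unknown enters the rule nonlinearly, not as a weighted sum — no linear method is even well-posed.


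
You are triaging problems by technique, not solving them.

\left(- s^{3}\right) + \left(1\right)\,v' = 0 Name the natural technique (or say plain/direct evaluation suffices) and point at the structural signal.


Verdict: no special technique — solved for the derivative, v never appears on the right — this is a direct integration in s, not a differential-equations problem at heart.


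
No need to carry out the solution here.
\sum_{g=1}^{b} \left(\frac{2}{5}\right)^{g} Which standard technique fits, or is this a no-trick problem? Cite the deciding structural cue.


Method: the geometric series formula — the ratio of consecutive terms is the constant \frac{2}{5}, independent of the index — a geometric sum.


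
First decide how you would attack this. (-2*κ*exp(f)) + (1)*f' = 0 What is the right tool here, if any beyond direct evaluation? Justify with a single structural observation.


Verdict: separation of variables — solved for the derivative, the right side splits multiplicatively into a function of each variable alone — divide and integrate each side.


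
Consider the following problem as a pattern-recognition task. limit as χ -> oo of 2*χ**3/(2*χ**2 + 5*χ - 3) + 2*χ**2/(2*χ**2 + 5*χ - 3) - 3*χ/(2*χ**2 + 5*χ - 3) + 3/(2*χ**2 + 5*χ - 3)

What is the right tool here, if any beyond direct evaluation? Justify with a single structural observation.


Verdict: dominant-term comparison — at large χ only the top-degree terms survive; compare the leading terms and the limit falls out. As a single quotient, the ∞/∞ shape would yield to repeated differentiation as well — the growth comparison gets there in one look.


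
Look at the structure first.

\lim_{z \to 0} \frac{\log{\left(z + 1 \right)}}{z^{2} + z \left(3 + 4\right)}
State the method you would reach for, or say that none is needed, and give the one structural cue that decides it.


Method: l'Hôpital's rule (0/0) — the 0/0 form at 0 is the signature situation for l'Hôpital's rule. The standard small-argument limits would also carry it; the rule is the systematic route.


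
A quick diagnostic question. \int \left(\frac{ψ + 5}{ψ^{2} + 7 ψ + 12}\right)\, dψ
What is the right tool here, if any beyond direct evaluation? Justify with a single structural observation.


Best approach: partial fractions — ψ^{2} + 7 ψ + 12 splits into linear pieces, so the quotient is a sum of simple fractions — decompose before integrating.


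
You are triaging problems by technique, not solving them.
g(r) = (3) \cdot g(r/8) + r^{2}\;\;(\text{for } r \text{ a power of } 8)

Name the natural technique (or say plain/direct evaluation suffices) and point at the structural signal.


Diagnosis: the master substitution — the argument contracts 8-fold per step: reindex r exponentially and solve the linear recurrence in the new index.


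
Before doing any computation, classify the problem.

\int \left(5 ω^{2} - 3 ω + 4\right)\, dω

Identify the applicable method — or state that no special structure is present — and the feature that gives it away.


Best approach: no special technique — scan for structure and find none: constant multiples of powers of ω, integrate directly.


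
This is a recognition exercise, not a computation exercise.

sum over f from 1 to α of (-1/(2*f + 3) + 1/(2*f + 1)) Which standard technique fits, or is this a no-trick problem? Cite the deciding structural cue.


Verdict: telescoping — the summand is 1/(2*f + 1) minus the same expression shifted by one, so consecutive terms cancel in pairs.


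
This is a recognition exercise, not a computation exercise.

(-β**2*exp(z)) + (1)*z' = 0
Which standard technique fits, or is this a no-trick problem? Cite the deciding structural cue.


Method: separation of variables — solved for the derivative, the right side factors as β**2 times exp(z) — all β-dependence separates from all z-dependence.


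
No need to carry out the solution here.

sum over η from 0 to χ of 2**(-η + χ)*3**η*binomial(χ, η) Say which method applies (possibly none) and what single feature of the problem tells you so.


Method: the binomial theorem — the summand is term η of a binomial expansion in 3 and 2; the whole sum is a single power.
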